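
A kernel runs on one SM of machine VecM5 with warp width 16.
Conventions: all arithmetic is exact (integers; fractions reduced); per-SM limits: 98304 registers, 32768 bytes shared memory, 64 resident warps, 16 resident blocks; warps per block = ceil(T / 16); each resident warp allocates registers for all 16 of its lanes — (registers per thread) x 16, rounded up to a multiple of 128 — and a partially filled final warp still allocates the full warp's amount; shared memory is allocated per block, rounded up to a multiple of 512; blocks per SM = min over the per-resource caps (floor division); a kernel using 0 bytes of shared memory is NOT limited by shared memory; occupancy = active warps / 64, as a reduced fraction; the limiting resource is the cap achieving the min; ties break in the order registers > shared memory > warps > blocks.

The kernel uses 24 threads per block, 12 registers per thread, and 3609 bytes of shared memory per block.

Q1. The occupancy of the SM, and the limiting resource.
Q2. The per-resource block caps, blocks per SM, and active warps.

Answer: occupancy 1/4, limited by shared memory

registers: 192 blocks
shared memory: 8 blocks
warps: 32 blocks
blocks: 16 blocks

Answer: 8 blocks, 16 active warps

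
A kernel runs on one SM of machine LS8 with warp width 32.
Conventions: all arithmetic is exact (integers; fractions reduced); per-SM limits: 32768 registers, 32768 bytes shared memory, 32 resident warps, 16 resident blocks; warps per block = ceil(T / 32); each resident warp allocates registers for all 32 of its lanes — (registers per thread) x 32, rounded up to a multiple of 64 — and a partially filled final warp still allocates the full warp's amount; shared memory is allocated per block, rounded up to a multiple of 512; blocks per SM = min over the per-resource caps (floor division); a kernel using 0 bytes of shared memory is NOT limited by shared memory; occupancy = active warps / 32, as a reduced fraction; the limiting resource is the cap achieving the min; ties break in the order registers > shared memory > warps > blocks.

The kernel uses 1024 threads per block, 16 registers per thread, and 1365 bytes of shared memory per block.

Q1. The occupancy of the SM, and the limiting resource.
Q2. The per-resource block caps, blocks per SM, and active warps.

Answer: occupancy 1, limited by warps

registers: 2 blocks
shared memory: 21 blocks
warps: 1 block
blocks: 16 blocks

Answer: 1 block, 32 active warps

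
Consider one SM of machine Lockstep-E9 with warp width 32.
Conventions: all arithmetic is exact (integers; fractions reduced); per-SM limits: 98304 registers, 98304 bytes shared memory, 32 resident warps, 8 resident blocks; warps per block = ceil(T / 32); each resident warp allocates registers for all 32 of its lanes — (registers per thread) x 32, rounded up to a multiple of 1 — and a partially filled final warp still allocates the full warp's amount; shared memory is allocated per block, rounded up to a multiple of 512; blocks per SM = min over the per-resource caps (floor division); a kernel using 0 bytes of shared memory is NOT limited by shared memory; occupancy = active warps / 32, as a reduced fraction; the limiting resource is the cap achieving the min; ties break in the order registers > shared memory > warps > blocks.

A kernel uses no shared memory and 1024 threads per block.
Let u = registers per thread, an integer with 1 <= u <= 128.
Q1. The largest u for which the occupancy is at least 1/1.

Answer: u = 96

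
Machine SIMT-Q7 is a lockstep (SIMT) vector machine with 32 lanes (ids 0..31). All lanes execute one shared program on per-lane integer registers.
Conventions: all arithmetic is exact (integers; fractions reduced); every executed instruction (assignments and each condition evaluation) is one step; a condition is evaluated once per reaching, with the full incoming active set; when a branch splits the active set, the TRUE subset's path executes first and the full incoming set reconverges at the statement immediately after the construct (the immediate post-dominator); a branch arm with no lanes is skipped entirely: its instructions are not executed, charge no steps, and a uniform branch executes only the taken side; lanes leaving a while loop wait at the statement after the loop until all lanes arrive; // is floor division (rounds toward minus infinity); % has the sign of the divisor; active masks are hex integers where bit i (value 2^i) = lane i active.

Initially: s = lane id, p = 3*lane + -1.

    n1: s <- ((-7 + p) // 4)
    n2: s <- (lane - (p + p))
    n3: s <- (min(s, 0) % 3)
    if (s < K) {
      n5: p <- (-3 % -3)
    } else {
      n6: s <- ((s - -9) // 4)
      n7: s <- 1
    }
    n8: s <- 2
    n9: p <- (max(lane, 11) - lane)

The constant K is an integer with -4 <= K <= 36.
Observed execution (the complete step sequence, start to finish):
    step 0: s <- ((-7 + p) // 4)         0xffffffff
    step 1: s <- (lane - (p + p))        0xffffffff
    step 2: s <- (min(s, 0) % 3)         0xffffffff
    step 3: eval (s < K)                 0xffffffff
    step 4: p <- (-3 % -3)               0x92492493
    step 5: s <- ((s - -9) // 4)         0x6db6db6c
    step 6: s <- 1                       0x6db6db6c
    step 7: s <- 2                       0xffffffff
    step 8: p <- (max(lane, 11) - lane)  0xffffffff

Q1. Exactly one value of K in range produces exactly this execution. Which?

Answer: K = 1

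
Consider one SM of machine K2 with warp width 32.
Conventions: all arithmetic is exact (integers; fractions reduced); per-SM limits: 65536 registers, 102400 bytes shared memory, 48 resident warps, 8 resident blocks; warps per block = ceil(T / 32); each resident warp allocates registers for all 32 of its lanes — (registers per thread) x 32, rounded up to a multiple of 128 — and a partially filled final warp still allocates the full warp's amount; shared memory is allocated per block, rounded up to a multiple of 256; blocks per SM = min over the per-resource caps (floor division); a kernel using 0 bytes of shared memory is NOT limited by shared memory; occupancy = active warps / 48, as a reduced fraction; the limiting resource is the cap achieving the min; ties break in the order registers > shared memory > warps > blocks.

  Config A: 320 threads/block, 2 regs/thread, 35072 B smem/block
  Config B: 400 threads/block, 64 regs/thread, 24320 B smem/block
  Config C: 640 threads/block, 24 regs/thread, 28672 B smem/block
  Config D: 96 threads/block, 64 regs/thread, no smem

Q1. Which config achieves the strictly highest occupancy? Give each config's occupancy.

occupancies: A 5/12, B 13/24, C 5/6, D 1/2

Answer: C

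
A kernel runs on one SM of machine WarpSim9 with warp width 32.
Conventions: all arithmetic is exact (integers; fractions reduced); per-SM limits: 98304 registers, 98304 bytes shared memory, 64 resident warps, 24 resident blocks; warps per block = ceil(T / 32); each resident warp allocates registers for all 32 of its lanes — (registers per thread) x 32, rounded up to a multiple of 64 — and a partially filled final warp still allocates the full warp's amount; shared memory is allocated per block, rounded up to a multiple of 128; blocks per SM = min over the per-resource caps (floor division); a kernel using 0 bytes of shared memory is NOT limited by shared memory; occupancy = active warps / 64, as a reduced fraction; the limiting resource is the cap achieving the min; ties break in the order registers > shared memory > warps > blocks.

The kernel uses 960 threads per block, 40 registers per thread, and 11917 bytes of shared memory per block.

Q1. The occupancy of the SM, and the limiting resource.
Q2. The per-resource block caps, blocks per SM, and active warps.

Answer: occupancy 15/16, limited by registers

registers: 2 blocks
shared memory: 8 blocks
warps: 2 blocks
blocks: 24 blocks

Answer: 2 blocks, 60 active warps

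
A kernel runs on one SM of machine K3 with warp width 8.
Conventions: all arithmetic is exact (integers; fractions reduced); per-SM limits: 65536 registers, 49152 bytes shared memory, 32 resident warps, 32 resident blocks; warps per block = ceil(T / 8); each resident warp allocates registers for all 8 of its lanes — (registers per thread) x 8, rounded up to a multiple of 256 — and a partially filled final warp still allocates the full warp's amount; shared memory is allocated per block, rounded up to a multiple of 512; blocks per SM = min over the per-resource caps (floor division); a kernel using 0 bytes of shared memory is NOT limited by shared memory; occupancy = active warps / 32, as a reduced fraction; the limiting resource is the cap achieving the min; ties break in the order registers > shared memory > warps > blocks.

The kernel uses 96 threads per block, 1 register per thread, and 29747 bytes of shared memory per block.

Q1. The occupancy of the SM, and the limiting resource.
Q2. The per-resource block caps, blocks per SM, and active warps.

Answer: occupancy 3/8, limited by shared memory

registers: 21 blocks
shared memory: 1 block
warps: 2 blocks
blocks: 32 blocks

Answer: 1 block, 12 active warps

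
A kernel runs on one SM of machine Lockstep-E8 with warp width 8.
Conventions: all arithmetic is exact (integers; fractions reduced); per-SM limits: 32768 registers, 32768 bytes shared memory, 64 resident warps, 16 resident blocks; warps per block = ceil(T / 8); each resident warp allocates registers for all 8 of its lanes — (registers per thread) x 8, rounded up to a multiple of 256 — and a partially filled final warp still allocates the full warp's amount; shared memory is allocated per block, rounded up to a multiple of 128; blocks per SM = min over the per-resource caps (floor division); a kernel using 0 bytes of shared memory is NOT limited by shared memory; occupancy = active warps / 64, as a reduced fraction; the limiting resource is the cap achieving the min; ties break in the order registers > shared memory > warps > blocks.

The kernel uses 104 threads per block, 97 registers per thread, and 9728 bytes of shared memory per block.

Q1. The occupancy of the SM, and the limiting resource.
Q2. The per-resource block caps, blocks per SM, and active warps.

Answer: occupancy 13/32, limited by registers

registers: 2 blocks
shared memory: 3 blocks
warps: 4 blocks
blocks: 16 blocks

Answer: 2 blocks, 26 active warps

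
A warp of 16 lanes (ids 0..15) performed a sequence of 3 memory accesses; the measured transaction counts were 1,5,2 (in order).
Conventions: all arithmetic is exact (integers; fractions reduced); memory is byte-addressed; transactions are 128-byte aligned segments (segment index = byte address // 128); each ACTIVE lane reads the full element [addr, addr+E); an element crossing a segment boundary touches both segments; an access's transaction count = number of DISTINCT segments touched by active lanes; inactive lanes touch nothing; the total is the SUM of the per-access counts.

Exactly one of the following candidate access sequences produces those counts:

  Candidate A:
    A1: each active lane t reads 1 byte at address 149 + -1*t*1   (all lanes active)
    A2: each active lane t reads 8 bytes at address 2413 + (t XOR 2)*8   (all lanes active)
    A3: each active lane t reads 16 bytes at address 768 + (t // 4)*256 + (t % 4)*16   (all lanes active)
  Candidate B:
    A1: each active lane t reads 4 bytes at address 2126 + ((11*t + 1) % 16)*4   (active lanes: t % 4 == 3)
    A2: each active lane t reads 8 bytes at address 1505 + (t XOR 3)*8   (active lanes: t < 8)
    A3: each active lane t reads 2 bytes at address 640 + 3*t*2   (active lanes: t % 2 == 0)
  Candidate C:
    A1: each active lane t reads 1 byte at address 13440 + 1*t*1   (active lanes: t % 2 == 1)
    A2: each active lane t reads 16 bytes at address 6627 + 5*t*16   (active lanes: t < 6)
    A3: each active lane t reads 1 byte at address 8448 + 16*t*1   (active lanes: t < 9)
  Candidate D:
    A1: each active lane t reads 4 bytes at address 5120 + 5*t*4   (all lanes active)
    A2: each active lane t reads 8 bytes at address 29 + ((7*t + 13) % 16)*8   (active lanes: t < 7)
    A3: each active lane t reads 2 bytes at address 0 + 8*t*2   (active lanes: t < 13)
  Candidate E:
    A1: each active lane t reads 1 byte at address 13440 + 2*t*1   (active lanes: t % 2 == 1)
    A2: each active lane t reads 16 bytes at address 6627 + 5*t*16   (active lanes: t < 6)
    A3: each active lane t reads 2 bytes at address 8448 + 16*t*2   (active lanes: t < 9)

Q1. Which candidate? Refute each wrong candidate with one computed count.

A: A2 gives 2 transactions, not 5
B: A1 gives 2 transactions, not 1
D: A1 gives 3 transactions, not 1
E: A3 gives 3 transactions, not 2
C: all counts match (1,5,2)

Answer: C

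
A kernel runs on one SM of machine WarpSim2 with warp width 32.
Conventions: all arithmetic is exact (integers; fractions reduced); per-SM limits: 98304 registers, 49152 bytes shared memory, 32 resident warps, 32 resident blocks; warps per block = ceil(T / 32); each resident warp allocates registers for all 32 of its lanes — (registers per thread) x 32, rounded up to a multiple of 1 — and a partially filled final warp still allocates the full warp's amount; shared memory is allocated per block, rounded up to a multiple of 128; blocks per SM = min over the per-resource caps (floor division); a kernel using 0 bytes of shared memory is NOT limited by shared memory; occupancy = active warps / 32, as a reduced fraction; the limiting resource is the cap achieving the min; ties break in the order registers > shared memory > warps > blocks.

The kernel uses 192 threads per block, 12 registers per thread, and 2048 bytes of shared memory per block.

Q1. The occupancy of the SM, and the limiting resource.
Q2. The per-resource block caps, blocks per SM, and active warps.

Answer: occupancy 15/16, limited by warps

registers: 42 blocks
shared memory: 24 blocks
warps: 5 blocks
blocks: 32 blocks

Answer: 5 blocks, 30 active warps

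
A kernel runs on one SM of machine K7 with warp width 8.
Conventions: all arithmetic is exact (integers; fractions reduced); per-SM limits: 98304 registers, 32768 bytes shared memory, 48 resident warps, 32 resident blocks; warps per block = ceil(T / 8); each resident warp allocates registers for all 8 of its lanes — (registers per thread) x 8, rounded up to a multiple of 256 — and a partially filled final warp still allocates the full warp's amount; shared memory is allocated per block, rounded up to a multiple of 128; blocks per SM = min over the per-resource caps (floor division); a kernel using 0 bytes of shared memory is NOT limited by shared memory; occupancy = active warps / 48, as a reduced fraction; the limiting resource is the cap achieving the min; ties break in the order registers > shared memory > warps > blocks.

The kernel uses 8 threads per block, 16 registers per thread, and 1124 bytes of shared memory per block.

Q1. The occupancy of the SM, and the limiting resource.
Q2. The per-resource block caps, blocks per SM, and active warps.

Answer: occupancy 7/12, limited by shared memory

registers: 384 blocks
shared memory: 28 blocks
warps: 48 blocks
blocks: 32 blocks

Answer: 28 blocks, 28 active warps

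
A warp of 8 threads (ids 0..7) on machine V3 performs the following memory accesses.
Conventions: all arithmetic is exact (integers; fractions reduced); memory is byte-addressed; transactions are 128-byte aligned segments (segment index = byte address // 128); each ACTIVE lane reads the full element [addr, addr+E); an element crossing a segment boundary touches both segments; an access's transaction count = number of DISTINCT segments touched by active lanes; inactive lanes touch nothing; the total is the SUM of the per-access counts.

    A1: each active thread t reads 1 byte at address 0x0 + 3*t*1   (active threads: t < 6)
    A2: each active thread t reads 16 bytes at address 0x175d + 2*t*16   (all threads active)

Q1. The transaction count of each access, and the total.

A1: 1 transaction
A2: 3 transactions

Answer: 1,3; total 4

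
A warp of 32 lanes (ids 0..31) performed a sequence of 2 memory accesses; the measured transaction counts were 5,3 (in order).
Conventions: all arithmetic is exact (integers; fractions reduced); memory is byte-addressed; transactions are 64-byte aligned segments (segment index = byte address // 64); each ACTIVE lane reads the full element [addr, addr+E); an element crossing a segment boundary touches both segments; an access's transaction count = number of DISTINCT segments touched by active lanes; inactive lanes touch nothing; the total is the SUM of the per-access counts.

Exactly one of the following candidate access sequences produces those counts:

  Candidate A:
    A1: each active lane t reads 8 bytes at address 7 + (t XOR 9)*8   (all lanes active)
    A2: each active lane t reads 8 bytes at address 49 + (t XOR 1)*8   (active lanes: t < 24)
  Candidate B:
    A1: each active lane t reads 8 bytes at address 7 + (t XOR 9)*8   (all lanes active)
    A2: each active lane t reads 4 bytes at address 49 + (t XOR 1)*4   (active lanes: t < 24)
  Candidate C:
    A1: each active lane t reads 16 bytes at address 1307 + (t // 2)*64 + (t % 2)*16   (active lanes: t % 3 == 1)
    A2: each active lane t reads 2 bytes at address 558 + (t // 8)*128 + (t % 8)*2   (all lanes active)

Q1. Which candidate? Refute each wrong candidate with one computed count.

A: A2 gives 4 transactions, not 3
C: A1 gives 11 transactions, not 5
B: all counts match (5,3)

Answer: B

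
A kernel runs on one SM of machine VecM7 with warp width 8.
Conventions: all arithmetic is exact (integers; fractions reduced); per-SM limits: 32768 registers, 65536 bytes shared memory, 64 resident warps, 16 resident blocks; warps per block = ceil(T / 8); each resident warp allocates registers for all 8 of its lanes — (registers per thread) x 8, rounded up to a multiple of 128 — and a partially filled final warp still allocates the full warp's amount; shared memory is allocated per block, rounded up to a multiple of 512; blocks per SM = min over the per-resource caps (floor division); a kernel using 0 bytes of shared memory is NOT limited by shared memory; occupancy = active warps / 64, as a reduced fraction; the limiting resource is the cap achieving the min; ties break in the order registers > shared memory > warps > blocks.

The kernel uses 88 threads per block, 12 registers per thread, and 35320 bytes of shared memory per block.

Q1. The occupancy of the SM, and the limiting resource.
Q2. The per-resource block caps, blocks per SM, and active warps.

Answer: occupancy 11/64, limited by shared memory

registers: 23 blocks
shared memory: 1 block
warps: 5 blocks
blocks: 16 blocks

Answer: 1 block, 11 active warps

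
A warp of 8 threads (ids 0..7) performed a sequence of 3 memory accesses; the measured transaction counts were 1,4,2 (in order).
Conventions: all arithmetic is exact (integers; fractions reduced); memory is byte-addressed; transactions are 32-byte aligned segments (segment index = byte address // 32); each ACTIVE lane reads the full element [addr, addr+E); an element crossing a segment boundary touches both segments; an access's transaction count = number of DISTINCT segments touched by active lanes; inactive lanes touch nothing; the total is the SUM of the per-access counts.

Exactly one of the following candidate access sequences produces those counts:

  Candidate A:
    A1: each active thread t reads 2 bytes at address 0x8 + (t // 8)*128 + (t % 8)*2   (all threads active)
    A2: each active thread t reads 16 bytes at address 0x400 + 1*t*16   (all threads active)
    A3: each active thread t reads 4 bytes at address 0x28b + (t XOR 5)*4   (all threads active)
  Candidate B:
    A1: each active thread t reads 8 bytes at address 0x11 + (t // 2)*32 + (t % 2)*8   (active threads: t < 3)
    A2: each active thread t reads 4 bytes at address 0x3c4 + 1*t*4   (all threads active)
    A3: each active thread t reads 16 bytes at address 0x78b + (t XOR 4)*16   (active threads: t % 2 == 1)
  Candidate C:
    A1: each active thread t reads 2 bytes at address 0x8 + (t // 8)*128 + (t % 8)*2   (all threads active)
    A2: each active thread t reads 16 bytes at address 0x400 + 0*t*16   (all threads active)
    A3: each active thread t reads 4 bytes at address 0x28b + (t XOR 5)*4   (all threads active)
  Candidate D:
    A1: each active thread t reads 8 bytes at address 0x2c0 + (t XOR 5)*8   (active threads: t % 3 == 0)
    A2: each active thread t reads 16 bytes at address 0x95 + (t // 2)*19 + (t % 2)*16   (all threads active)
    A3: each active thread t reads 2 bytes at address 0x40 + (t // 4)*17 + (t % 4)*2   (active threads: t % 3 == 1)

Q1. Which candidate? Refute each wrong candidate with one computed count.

B: A1 gives 2 transactions, not 1
C: A2 gives 1 transaction, not 4
D: A1 gives 2 transactions, not 1
A: all counts match (1,4,2)

Answer: A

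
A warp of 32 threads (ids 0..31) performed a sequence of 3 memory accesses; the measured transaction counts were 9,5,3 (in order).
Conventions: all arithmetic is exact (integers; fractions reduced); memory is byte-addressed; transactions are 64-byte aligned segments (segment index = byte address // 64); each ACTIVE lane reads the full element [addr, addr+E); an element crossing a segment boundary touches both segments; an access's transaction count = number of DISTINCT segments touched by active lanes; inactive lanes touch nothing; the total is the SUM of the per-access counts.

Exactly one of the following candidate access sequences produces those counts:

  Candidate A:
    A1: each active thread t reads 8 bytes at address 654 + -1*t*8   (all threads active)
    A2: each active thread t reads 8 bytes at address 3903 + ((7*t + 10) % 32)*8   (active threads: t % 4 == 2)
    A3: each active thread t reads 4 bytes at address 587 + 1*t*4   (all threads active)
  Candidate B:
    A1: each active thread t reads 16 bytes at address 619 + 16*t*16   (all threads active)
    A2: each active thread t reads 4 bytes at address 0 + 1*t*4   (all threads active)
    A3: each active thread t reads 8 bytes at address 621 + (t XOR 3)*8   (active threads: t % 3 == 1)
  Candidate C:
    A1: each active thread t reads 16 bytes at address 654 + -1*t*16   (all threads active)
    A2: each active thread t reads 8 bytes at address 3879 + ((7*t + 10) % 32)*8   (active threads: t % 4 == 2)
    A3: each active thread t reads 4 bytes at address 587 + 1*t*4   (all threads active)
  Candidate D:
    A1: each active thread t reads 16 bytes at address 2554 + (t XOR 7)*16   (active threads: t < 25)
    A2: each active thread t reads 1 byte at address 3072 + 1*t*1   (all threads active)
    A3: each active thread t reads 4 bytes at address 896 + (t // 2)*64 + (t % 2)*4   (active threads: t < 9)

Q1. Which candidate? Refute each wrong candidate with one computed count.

A: A1 gives 5 transactions, not 9
B: A1 gives 32 transactions, not 9
D: A1 gives 8 transactions, not 9
C: all counts match (9,5,3)

Answer: C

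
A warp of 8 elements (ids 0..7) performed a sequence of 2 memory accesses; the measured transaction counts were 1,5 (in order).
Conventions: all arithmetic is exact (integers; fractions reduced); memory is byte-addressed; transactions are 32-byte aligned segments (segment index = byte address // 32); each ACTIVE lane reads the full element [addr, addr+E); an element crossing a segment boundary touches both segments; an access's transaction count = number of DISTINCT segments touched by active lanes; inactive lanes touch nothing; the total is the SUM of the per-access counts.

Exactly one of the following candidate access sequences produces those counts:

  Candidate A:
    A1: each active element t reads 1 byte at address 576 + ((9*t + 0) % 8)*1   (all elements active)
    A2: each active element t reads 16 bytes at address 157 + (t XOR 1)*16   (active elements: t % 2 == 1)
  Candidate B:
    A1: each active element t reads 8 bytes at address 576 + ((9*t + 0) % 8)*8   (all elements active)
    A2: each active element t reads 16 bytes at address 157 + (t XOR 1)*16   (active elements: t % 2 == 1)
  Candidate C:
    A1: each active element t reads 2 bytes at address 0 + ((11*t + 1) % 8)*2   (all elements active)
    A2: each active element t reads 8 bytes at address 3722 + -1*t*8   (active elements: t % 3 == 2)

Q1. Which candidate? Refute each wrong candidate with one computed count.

B: A1 gives 2 transactions, not 1
C: A2 gives 2 transactions, not 5
A: all counts match (1,5)

Answer: A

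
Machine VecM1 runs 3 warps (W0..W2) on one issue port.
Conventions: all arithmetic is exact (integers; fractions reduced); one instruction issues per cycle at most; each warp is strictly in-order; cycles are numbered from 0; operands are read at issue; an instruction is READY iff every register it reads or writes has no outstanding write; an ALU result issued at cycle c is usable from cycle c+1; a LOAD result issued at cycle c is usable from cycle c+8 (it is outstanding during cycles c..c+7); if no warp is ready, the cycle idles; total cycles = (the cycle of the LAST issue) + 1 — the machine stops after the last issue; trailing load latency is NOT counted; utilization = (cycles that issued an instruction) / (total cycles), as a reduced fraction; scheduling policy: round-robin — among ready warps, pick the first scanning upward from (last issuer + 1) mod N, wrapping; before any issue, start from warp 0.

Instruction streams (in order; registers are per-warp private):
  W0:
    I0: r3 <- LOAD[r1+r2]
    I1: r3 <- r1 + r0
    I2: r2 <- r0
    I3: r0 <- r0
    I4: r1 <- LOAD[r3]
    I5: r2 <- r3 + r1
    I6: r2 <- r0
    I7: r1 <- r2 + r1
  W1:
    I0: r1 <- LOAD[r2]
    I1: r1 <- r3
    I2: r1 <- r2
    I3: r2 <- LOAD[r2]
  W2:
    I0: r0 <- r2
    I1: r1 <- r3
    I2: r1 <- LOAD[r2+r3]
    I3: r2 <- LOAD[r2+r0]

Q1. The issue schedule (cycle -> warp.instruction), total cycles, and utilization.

cycle 0: W0.I0
cycle 1: W1.I0
cycle 2: W2.I0
cycle 3: W2.I1
cycle 4: W2.I2
cycle 5: W2.I3
cycle 6: idle
cycle 7: idle
cycle 8: W0.I1
cycle 9: W1.I1
cycle 10: W0.I2
cycle 11: W1.I2
cycle 12: W0.I3
cycle 13: W1.I3
cycle 14: W0.I4
cycle 15: idle
cycle 16: idle
cycle 17: idle
cycle 18: idle
cycle 19: idle
cycle 20: idle
cycle 21: idle
cycle 22: W0.I5
cycle 23: W0.I6
cycle 24: W0.I7

Answer: 25 cycles, utilization 16/25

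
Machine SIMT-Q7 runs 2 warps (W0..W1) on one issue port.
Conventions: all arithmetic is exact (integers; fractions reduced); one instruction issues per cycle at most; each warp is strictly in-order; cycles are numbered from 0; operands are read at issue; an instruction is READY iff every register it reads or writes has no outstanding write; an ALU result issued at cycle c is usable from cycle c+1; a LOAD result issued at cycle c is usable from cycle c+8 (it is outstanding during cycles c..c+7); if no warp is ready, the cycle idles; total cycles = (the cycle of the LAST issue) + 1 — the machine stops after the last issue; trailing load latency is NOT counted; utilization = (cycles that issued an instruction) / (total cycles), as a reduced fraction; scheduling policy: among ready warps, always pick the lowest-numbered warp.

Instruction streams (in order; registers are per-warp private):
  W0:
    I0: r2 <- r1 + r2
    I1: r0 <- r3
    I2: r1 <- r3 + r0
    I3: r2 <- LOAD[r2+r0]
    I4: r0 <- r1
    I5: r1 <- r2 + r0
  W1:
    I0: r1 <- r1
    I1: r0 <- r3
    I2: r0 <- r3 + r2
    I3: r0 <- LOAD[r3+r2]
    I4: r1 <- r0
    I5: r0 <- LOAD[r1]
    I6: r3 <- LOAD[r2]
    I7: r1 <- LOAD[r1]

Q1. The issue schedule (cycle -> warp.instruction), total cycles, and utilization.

cycle 0: W0.I0
cycle 1: W0.I1
cycle 2: W0.I2
cycle 3: W0.I3
cycle 4: W0.I4
cycle 5: W1.I0
cycle 6: W1.I1
cycle 7: W1.I2
cycle 8: W1.I3
cycle 9: idle
cycle 10: idle
cycle 11: W0.I5
cycle 12: idle
cycle 13: idle
cycle 14: idle
cycle 15: idle
cycle 16: W1.I4
cycle 17: W1.I5
cycle 18: W1.I6
cycle 19: W1.I7

Answer: 20 cycles, utilization 7/10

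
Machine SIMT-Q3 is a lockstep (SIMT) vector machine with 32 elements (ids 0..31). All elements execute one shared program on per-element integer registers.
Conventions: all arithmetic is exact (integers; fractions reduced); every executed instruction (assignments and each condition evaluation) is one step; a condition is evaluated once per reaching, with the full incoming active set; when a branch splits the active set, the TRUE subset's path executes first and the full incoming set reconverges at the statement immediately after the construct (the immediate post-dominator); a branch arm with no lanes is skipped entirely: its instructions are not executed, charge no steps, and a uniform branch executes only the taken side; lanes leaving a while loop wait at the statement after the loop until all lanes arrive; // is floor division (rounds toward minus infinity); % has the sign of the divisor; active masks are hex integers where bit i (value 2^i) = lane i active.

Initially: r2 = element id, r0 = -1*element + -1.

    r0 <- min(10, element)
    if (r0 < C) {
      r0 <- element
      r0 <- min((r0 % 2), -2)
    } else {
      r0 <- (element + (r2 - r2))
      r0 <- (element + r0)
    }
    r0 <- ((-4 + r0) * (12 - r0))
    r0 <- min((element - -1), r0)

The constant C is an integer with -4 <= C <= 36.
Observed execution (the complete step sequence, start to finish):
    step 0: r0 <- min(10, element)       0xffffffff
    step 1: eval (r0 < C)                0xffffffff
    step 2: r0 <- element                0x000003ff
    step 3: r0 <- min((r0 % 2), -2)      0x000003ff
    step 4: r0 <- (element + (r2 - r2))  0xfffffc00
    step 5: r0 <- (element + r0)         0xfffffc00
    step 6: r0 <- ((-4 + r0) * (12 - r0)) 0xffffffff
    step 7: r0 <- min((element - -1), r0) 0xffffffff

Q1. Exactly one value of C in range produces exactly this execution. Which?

Answer: C = 10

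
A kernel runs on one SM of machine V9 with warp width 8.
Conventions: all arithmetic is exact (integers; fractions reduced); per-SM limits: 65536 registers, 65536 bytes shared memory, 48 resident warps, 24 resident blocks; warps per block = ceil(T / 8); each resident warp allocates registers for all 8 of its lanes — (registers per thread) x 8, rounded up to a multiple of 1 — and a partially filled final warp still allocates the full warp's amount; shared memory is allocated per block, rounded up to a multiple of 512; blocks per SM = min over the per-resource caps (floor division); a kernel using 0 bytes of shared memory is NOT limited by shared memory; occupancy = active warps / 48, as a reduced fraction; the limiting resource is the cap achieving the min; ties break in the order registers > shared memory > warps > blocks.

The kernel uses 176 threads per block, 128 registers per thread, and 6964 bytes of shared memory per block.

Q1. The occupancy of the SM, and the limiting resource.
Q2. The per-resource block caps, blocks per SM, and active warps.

Answer: occupancy 11/12, limited by registers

registers: 2 blocks
shared memory: 9 blocks
warps: 2 blocks
blocks: 24 blocks

Answer: 2 blocks, 44 active warps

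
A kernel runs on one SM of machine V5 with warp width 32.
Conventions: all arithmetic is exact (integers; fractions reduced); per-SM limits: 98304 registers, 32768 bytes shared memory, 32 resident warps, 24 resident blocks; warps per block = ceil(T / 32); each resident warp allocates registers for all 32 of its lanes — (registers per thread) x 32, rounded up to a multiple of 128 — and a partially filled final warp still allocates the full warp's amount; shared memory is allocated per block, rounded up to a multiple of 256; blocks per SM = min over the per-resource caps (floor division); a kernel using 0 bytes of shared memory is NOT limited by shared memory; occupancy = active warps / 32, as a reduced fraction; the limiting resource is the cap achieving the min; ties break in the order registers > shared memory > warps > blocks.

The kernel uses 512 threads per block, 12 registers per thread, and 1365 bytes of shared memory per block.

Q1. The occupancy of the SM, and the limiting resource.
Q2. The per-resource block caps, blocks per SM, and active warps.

Answer: occupancy 1, limited by warps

registers: 16 blocks
shared memory: 21 blocks
warps: 2 blocks
blocks: 24 blocks

Answer: 2 blocks, 32 active warps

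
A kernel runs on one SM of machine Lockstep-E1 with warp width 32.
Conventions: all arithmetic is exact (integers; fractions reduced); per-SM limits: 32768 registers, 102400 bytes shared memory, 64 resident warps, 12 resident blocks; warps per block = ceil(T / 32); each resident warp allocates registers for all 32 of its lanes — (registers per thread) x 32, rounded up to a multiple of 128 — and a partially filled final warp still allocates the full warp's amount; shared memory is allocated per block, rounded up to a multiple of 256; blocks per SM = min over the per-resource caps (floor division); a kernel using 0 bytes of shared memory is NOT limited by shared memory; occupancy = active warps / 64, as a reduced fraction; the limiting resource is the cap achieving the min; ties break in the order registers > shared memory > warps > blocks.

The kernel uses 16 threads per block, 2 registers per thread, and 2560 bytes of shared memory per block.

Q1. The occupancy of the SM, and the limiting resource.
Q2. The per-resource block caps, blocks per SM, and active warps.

Answer: occupancy 3/16, limited by blocks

registers: 256 blocks
shared memory: 40 blocks
warps: 64 blocks
blocks: 12 blocks

Answer: 12 blocks, 12 active warps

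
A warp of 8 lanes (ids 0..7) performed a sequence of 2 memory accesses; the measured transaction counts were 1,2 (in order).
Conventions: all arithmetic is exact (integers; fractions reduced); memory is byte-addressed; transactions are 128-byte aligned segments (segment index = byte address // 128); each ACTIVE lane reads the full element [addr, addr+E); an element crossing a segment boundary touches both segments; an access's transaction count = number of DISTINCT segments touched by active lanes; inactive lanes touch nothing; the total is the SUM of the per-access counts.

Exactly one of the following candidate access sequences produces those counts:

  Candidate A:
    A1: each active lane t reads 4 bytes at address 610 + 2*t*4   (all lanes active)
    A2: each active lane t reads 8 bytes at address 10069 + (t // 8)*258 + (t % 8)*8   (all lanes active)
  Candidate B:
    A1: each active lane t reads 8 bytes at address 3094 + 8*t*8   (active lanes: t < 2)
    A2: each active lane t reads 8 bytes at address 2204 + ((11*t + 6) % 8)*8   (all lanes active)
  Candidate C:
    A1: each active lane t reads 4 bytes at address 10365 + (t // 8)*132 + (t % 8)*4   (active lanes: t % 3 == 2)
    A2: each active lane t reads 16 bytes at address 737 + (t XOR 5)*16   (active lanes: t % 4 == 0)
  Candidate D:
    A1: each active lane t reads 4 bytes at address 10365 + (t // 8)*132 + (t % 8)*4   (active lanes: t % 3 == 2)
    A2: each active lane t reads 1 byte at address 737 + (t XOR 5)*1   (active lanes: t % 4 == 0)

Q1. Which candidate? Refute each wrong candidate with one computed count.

A: A1 gives 2 transactions, not 1
B: A2 gives 1 transaction, not 2
D: A2 gives 1 transaction, not 2
C: all counts match (1,2)

Answer: C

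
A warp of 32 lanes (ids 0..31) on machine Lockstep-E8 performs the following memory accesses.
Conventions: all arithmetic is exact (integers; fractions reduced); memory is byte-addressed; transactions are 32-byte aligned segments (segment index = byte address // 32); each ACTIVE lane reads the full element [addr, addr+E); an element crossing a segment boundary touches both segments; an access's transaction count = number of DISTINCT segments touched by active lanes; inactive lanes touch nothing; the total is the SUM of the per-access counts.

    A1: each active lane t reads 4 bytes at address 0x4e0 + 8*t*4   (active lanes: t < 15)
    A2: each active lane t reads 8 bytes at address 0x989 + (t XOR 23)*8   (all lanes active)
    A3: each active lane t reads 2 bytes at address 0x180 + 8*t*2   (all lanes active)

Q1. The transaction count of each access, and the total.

A1: 15 transactions
A2: 9 transactions
A3: 16 transactions

Answer: 15,9,16; total 40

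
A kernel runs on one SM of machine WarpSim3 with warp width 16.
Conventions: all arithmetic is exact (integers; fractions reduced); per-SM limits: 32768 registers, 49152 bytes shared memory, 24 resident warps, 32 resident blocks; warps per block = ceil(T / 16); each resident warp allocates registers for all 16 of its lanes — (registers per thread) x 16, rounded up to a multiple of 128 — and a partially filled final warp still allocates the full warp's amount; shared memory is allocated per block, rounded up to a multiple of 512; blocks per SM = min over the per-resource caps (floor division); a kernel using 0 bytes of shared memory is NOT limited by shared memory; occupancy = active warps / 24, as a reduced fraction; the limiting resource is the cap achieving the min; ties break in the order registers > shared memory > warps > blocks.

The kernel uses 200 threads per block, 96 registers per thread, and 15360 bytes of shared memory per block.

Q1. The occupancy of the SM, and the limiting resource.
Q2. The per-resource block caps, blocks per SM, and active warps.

Answer: occupancy 13/24, limited by registers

registers: 1 block
shared memory: 3 blocks
warps: 1 block
blocks: 32 blocks

Answer: 1 block, 13 active warps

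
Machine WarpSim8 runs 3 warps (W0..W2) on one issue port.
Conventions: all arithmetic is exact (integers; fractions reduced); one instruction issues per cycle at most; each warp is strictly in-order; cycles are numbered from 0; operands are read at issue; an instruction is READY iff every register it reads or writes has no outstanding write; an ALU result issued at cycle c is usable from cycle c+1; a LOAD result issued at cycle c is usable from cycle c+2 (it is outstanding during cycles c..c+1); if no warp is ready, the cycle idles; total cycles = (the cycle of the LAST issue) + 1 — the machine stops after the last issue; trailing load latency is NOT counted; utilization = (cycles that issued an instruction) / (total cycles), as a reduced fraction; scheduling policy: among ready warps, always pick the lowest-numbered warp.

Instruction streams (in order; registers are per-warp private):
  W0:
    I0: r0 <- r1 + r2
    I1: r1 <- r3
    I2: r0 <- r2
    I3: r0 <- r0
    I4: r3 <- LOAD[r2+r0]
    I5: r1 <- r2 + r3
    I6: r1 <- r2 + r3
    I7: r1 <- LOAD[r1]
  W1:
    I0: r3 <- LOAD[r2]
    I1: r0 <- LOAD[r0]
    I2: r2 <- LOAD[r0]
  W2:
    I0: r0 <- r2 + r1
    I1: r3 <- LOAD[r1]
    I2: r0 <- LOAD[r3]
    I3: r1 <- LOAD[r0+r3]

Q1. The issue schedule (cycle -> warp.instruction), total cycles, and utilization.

cycle 0: W0.I0
cycle 1: W0.I1
cycle 2: W0.I2
cycle 3: W0.I3
cycle 4: W0.I4
cycle 5: W1.I0
cycle 6: W0.I5
cycle 7: W0.I6
cycle 8: W0.I7
cycle 9: W1.I1
cycle 10: W2.I0
cycle 11: W1.I2
cycle 12: W2.I1
cycle 13: idle
cycle 14: W2.I2
cycle 15: idle
cycle 16: W2.I3

Answer: 17 cycles, utilization 15/17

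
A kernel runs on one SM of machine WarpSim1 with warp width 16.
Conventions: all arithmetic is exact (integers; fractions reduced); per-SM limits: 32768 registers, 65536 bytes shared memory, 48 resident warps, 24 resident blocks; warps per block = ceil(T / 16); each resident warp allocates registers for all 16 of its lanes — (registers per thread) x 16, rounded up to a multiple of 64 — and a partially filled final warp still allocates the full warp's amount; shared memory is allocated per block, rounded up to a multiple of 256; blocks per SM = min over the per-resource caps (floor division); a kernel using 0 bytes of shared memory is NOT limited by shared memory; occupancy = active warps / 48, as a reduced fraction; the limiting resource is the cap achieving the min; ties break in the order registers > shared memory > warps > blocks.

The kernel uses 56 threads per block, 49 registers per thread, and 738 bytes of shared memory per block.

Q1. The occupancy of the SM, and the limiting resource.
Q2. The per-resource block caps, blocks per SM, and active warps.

Answer: occupancy 3/4, limited by registers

registers: 9 blocks
shared memory: 85 blocks
warps: 12 blocks
blocks: 24 blocks

Answer: 9 blocks, 36 active warps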